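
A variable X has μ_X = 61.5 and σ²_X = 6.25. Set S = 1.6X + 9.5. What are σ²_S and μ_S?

S = 1.6X + 9.5 is linear with a = 1.6, b = 9.5.
σ²_S = a²·σ²_X = 1.6²·6.25 = 16 (the additive constant 9.5 does not affect variance).
μ_S = a·μ_X + b = 1.6·61.5 + 9.5 = 107.9.

σ²_S = 16, μ_S = 107.9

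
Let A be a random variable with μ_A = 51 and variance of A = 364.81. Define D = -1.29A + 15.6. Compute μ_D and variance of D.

μ_D = -50.19, variance of D = 607.080321

D = -1.29A + 15.6 is linear with a = -1.29, b = 15.6.
μ_D = a·μ_A + b = (-1.29)·51 + 15.6 = -50.19.
variance of D = a²·variance of A = (-1.29)²·364.81 = 607.080321 (the additive constant 15.6 does not affect variance).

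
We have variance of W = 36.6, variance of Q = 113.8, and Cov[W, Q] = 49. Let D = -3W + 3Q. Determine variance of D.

variance of D = a²·variance of W + b²·variance of Q + 2ab·Cov[W, Q] with a = -3, b = 3.
= (-3)²·36.6 + 3²·113.8 + 2·(-3)·3·49
= 329.4 + 1024.2 + (-882) = 471.6.

variance of D = 471.6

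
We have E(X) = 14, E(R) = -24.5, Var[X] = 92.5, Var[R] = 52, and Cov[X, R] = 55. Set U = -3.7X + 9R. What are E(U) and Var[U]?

E(U) = -272.3, Var[U] = 1815.325

E(U) = (-3.7)·E(X) + 9·E(R) = (-3.7)·14 + 9·(-24.5) = -272.3.
Var[U] = a²·Var[X] + b²·Var[R] + 2ab·Cov[X, R] with a = -3.7, b = 9.
= (-3.7)²·92.5 + 9²·52 + 2·(-3.7)·9·55
= 1266.325 + 4212 + (-3663) = 1815.325.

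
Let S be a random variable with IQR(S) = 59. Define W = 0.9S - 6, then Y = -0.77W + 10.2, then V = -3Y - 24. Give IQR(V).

IQR(W) = |0.9|·59 = 53.1.
IQR(Y) = |-0.77|·53.1 = 40.887.
IQR(V) = |-3|·40.887 = 122.661.

IQR(V) = 122.661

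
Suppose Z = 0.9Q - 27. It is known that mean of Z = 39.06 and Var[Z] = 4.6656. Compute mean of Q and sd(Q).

mean of Q = 73.4, sd(Q) = 2.4

From Z = 0.9Q - 27: mean of Z = a·mean of Q + b, so mean of Q = (mean of Z − b)/a = (39.06 − (-27))/0.9 = 73.4.
sd(Z) = √4.6656 = 2.16.
sd(Z) = |a|·sd(Q), so sd(Q) = 2.16/|0.9| = 2.4.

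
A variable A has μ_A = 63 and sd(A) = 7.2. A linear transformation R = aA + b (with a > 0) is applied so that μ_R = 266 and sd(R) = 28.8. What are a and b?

sd(R) = a·sd(A) (a > 0), so a = 28.8/7.2 = 4.
μ_R = a·μ_A + b, so b = 266 − 4·63 = 14.

a = 4, b = 14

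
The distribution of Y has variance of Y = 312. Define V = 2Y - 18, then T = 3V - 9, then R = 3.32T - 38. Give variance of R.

variance of R = 123803.5968

variance of V = 2²·312 = 1248.
variance of T = 3²·1248 = 11232.
variance of R = 3.32²·11232 = 123803.5968.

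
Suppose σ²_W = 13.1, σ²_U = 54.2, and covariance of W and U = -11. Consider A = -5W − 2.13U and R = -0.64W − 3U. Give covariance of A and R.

By bilinearity, covariance of A and R = ac·σ²_W + bd·σ²_U + (ad+bc)·covariance of W and U, with a=-5, b=-2.13, c=-0.64, d=-3.
ac·σ²_W = (-5)·(-0.64)·13.1 = 41.92
bd·σ²_U = (-2.13)·(-3)·54.2 = 346.338
(ad+bc)·covariance of W and U = (16.3632)·(-11) = -179.9952
covariance of A and R = 41.92 + 346.338 + (-179.9952) = 208.2628.

covariance of A and R = 208.2628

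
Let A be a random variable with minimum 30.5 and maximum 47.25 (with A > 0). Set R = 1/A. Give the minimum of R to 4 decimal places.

min(R) = 0.0212

1/A is decreasing on this domain, so min(R) comes from max(A) = 47.25: min(R) = 1/(47.25) ≈ 0.0212.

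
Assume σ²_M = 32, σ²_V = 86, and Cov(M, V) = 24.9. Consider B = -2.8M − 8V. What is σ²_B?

σ²_B = a²·σ²_M + b²·σ²_V + 2ab·Cov(M, V) with a = -2.8, b = -8.
= (-2.8)²·32 + (-8)²·86 + 2·(-2.8)·(-8)·24.9
= 250.88 + 5504 + 1115.52 = 6870.4.

σ²_B = 6870.4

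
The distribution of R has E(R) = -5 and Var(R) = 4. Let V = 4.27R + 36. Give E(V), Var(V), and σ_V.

V = 4.27R + 36 is linear with a = 4.27, b = 36.
E(V) = a·E(R) + b = 4.27·(-5) + 36 = 14.65.
Var(V) = a²·Var(R) = 4.27²·4 = 72.9316 (the additive constant 36 does not affect variance).
σ_R = √4 = 2.
σ_V = |a|·σ_R = |4.27|·2 = 8.54.

E(V) = 14.65, Var(V) = 72.9316, σ_V = 8.54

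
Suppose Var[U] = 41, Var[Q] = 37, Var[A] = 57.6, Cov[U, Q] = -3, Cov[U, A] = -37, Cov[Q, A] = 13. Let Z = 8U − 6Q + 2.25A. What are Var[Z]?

Var[Z] = 2852.6

Var[Z] = a²·Var[U] + b²·Var[Q] + c²·Var[A] + 2ab·Cov[U, Q] + 2ac·Cov[U, A] + 2bc·Cov[Q, A], with a = 8, b = -6, c = 2.25.
= 2624 + 1332 + 291.6 + 288 + (-1332) + (-351)
= 2852.6.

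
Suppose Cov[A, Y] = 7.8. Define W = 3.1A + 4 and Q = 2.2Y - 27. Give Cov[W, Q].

Cov[W, Q] = 53.196

Cov[W, Q] = a·c·Cov[A, Y] = 3.1·2.2·7.8 = 53.196. Additive constants drop out.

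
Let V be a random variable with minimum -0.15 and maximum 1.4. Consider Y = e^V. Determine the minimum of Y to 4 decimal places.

e^V is increasing on this domain, so min(Y) comes from min(V) = -0.15: min(Y) = exp(-0.15) ≈ 0.8607.

min(Y) = 0.8607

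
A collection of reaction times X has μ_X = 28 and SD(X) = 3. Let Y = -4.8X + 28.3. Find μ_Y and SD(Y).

μ_Y = -106.1, SD(Y) = 14.4

Y = -4.8X + 28.3 is linear with a = -4.8, b = 28.3.
μ_Y = a·μ_X + b = (-4.8)·28 + 28.3 = -106.1.
SD(Y) = |a|·SD(X) = |-4.8|·3 = 14.4.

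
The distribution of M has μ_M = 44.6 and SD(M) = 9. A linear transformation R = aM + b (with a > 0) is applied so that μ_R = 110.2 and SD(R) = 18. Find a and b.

a = 2, b = 21

SD(R) = a·SD(M) (a > 0), so a = 18/9 = 2.
μ_R = a·μ_M + b, so b = 110.2 − 2·44.6 = 21.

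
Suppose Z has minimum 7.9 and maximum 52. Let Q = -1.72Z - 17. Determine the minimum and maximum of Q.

a = -1.72 < 0, so order reverses: min(Q) = a·max(Z)+b = (-1.72)·52 + (-17) = -106.44; max(Q) = a·min(Z)+b = (-1.72)·7.9 + (-17) = -30.588.

min(Q) = -106.44, max(Q) = -30.588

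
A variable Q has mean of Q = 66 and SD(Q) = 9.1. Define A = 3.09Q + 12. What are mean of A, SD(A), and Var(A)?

mean of A = 215.94, SD(A) = 28.119, Var(A) = 790.678161

A = 3.09Q + 12 is linear with a = 3.09, b = 12.
mean of A = a·mean of Q + b = 3.09·66 + 12 = 215.94.
SD(A) = |a|·SD(Q) = |3.09|·9.1 = 28.119.
Var(Q) = 9.1² = 82.81.
Var(A) = a²·Var(Q) = 3.09²·82.81 = 790.678161 (the additive constant 12 does not affect variance).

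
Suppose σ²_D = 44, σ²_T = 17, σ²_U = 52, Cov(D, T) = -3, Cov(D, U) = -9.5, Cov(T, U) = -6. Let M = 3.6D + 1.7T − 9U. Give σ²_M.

σ²_M = a²·σ²_D + b²·σ²_T + c²·σ²_U + 2ab·Cov(D, T) + 2ac·Cov(D, U) + 2bc·Cov(T, U), with a = 3.6, b = 1.7, c = -9.
= 570.24 + 49.13 + 4212 + (-36.72) + 615.6 + 183.6
= 5593.85.

σ²_M = 5593.85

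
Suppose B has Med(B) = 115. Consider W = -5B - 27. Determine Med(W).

Med(W) = -602

A linear map preserves order up to sign, so Med(W) = a·Med(B) + b = (-5)·115 + (-27) = -602.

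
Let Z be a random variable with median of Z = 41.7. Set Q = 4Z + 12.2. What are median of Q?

median of Q = 179

A linear map preserves order up to sign, so median of Q = a·median of Z + b = 4·41.7 + 12.2 = 179.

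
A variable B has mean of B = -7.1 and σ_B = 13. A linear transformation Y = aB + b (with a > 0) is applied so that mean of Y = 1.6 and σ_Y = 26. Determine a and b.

a = 2, b = 15.8

σ_Y = a·σ_B (a > 0), so a = 26/13 = 2.
mean of Y = a·mean of B + b, so b = 1.6 − 2·(-7.1) = 15.8.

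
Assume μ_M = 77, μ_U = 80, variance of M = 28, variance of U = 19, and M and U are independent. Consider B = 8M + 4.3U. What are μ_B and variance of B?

μ_B = 8·μ_M + 4.3·μ_U = 8·77 + 4.3·80 = 960.
variance of B = a²·variance of M + b²·variance of U + 2ab·Cov[M, U] with a = 8, b = 4.3.
Independence gives Cov[M, U] = 0.
= 8²·28 + 4.3²·19 + 2·8·4.3·0
= 1792 + 351.31 + 0 = 2143.31.

μ_B = 960, variance of B = 2143.31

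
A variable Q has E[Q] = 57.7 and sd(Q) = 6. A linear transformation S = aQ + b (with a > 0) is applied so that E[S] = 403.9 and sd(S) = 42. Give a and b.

sd(S) = a·sd(Q) (a > 0), so a = 42/6 = 7.
E[S] = a·E[Q] + b, so b = 403.9 − 7·57.7 = 0.

a = 7, b = 0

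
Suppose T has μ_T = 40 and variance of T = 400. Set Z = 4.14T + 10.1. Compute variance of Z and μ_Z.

variance of Z = 6855.84, μ_Z = 175.7

Z = 4.14T + 10.1 is linear with a = 4.14, b = 10.1.
variance of Z = a²·variance of T = 4.14²·400 = 6855.84 (the additive constant 10.1 does not affect variance).
μ_Z = a·μ_T + b = 4.14·40 + 10.1 = 175.7.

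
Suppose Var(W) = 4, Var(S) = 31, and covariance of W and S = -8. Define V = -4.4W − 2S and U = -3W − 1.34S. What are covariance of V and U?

covariance of V and U = 40.712

By bilinearity, covariance of V and U = ac·Var(W) + bd·Var(S) + (ad+bc)·covariance of W and S, with a=-4.4, b=-2, c=-3, d=-1.34.
ac·Var(W) = (-4.4)·(-3)·4 = 52.8
bd·Var(S) = (-2)·(-1.34)·31 = 83.08
(ad+bc)·covariance of W and S = (11.896)·(-8) = -95.168
covariance of V and U = 52.8 + 83.08 + (-95.168) = 40.712.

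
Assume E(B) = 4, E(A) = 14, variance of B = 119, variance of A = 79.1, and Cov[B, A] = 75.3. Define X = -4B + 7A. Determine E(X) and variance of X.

E(X) = (-4)·E(B) + 7·E(A) = (-4)·4 + 7·14 = 82.
variance of X = a²·variance of B + b²·variance of A + 2ab·Cov[B, A] with a = -4, b = 7.
= (-4)²·119 + 7²·79.1 + 2·(-4)·7·75.3
= 1904 + 3875.9 + (-4216.8) = 1563.1.

E(X) = 82, variance of X = 1563.1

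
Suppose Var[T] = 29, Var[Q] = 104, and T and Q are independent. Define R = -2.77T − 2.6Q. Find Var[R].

Var[R] = a²·Var[T] + b²·Var[Q] + 2ab·Cov(T, Q) with a = -2.77, b = -2.6.
Independence gives Cov(T, Q) = 0.
= (-2.77)²·29 + (-2.6)²·104 + 2·(-2.77)·(-2.6)·0
= 222.5141 + 703.04 + 0 = 925.5541.

Var[R] = 925.5541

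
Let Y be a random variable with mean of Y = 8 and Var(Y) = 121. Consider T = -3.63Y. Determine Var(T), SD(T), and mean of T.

Var(T) = 1594.4049, SD(T) = 39.93, mean of T = -29.04

T = -3.63Y is linear with a = -3.63, b = 0.
Var(T) = a²·Var(Y) = (-3.63)²·121 = 1594.4049.
SD(Y) = √121 = 11.
SD(T) = |a|·SD(Y) = |-3.63|·11 = 39.93.
mean of T = a·mean of Y + b = (-3.63)·8 = -29.04.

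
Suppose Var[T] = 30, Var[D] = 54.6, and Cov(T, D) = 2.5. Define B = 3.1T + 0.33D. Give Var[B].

Var[B] = 299.36094

Var[B] = a²·Var[T] + b²·Var[D] + 2ab·Cov(T, D) with a = 3.1, b = 0.33.
= 3.1²·30 + 0.33²·54.6 + 2·3.1·0.33·2.5
= 288.3 + 5.94594 + 5.115 = 299.36094.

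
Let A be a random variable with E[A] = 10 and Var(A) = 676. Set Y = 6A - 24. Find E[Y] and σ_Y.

E[Y] = 36, σ_Y = 156

Y = 6A - 24 is linear with a = 6, b = -24.
E[Y] = a·E[A] + b = 6·10 + (-24) = 36.
σ_A = √676 = 26.
σ_Y = |a|·σ_A = |6|·26 = 156.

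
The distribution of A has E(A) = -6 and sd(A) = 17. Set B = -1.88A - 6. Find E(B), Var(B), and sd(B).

B = -1.88A - 6 is linear with a = -1.88, b = -6.
E(B) = a·E(A) + b = (-1.88)·(-6) + (-6) = 5.28.
Var(A) = 17² = 289.
Var(B) = a²·Var(A) = (-1.88)²·289 = 1021.4416 (the additive constant -6 does not affect variance).
sd(B) = |a|·sd(A) = |-1.88|·17 = 31.96.

E(B) = 5.28, Var(B) = 1021.4416, sd(B) = 31.96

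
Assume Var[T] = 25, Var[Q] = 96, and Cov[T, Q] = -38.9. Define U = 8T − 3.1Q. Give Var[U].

Var[U] = 4452

Var[U] = a²·Var[T] + b²·Var[Q] + 2ab·Cov[T, Q] with a = 8, b = -3.1.
= 8²·25 + (-3.1)²·96 + 2·8·(-3.1)·(-38.9)
= 1600 + 922.56 + 1929.44 = 4452.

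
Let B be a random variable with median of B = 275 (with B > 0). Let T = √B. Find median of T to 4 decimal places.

√B is monotone on this domain, so median of T = √(275) ≈ 16.5831.

median of T = 16.5831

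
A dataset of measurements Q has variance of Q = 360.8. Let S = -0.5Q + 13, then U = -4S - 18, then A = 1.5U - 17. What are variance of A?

variance of A = 3247.2

variance of S = (-0.5)²·360.8 = 90.2.
variance of U = (-4)²·90.2 = 1443.2.
variance of A = 1.5²·1443.2 = 3247.2.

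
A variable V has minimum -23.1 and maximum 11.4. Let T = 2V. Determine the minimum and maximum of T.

a = 2 > 0, so min(T) = a·min(V)+b = 2·(-23.1) = -46.2 and max(T) = 2·11.4 = 22.8.

min(T) = -46.2, max(T) = 22.8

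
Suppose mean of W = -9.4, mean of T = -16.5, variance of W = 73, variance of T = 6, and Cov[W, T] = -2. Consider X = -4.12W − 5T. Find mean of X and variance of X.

mean of X = (-4.12)·mean of W + (-5)·mean of T = (-4.12)·(-9.4) + (-5)·(-16.5) = 121.228.
variance of X = a²·variance of W + b²·variance of T + 2ab·Cov[W, T] with a = -4.12, b = -5.
= (-4.12)²·73 + (-5)²·6 + 2·(-4.12)·(-5)·(-2)
= 1239.1312 + 150 + (-82.4) = 1306.7312.

mean of X = 121.228, variance of X = 1306.7312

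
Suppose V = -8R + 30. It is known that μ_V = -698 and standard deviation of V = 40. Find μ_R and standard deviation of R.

μ_R = 91, standard deviation of R = 5

From V = -8R + 30: μ_V = a·μ_R + b, so μ_R = (μ_V − b)/a = (-698 − 30)/(-8) = 91.
standard deviation of V = |a|·standard deviation of R, so standard deviation of R = 40/|-8| = 5.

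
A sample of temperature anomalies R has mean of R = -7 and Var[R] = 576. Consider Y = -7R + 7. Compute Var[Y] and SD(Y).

Var[Y] = 28224, SD(Y) = 168

Y = -7R + 7 is linear with a = -7, b = 7.
Var[Y] = a²·Var[R] = (-7)²·576 = 28224 (the additive constant 7 does not affect variance).
SD(R) = √576 = 24.
SD(Y) = |a|·SD(R) = |-7|·24 = 168.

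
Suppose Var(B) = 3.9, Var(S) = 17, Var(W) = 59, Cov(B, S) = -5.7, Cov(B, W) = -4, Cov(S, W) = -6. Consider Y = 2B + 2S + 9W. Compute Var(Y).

Var(Y) = 4457

Var(Y) = a²·Var(B) + b²·Var(S) + c²·Var(W) + 2ab·Cov(B, S) + 2ac·Cov(B, W) + 2bc·Cov(S, W), with a = 2, b = 2, c = 9.
= 15.6 + 68 + 4779 + (-45.6) + (-144) + (-216)
= 4457.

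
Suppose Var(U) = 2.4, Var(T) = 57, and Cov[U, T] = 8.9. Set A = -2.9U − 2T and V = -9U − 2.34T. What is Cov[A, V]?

By bilinearity, Cov[A, V] = ac·Var(U) + bd·Var(T) + (ad+bc)·Cov[U, T], with a=-2.9, b=-2, c=-9, d=-2.34.
ac·Var(U) = (-2.9)·(-9)·2.4 = 62.64
bd·Var(T) = (-2)·(-2.34)·57 = 266.76
(ad+bc)·Cov[U, T] = (24.786)·8.9 = 220.5954
Cov[A, V] = 62.64 + 266.76 + 220.5954 = 549.9954.

Cov[A, V] = 549.9954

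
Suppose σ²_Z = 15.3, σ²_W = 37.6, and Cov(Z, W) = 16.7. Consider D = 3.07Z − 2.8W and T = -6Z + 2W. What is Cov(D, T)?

By bilinearity, Cov(D, T) = ac·σ²_Z + bd·σ²_W + (ad+bc)·Cov(Z, W), with a=3.07, b=-2.8, c=-6, d=2.
ac·σ²_Z = 3.07·(-6)·15.3 = -281.826
bd·σ²_W = (-2.8)·2·37.6 = -210.56
(ad+bc)·Cov(Z, W) = (22.94)·16.7 = 383.098
Cov(D, T) = -281.826 + (-210.56) + 383.098 = -109.288.

Cov(D, T) = -109.288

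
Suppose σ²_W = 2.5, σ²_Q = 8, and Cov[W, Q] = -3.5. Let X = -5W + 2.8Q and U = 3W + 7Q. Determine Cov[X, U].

Cov[X, U] = 212.4

By bilinearity, Cov[X, U] = ac·σ²_W + bd·σ²_Q + (ad+bc)·Cov[W, Q], with a=-5, b=2.8, c=3, d=7.
ac·σ²_W = (-5)·3·2.5 = -37.5
bd·σ²_Q = 2.8·7·8 = 156.8
(ad+bc)·Cov[W, Q] = (-26.6)·(-3.5) = 93.1
Cov[X, U] = -37.5 + 156.8 + 93.1 = 212.4.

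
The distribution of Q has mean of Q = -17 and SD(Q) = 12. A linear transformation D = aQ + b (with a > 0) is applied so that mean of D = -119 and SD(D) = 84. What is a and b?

a = 7, b = 0

SD(D) = a·SD(Q) (a > 0), so a = 84/12 = 7.
mean of D = a·mean of Q + b, so b = -119 − 7·(-17) = 0.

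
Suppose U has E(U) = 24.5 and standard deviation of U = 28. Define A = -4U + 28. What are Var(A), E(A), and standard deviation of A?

Var(A) = 12544, E(A) = -70, standard deviation of A = 112

A = -4U + 28 is linear with a = -4, b = 28.
Var(U) = 28² = 784.
Var(A) = a²·Var(U) = (-4)²·784 = 12544 (the additive constant 28 does not affect variance).
E(A) = a·E(U) + b = (-4)·24.5 + 28 = -70.
standard deviation of A = |a|·standard deviation of U = |-4|·28 = 112.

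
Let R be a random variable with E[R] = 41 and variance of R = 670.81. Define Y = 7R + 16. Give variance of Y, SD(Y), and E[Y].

variance of Y = 32869.69, SD(Y) = 181.3, E[Y] = 303

Y = 7R + 16 is linear with a = 7, b = 16.
variance of Y = a²·variance of R = 7²·670.81 = 32869.69 (the additive constant 16 does not affect variance).
SD(R) = √670.81 = 25.9.
SD(Y) = |a|·SD(R) = |7|·25.9 = 181.3.
E[Y] = a·E[R] + b = 7·41 + 16 = 303.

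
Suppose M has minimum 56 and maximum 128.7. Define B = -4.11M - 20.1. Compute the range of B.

Range of M = 128.7 − 56 = 72.7.
Range(B) = |a|·Range(M) = |-4.11|·72.7 = 298.797.

Range(B) = 298.797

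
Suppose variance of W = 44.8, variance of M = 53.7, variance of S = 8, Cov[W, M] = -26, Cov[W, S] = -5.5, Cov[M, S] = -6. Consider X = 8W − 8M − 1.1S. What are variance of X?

variance of X = 9632.88

variance of X = a²·variance of W + b²·variance of M + c²·variance of S + 2ab·Cov[W, M] + 2ac·Cov[W, S] + 2bc·Cov[M, S], with a = 8, b = -8, c = -1.1.
= 2867.2 + 3436.8 + 9.68 + 3328 + 96.8 + (-105.6)
= 9632.88.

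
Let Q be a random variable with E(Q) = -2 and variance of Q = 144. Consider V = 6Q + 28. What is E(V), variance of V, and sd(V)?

V = 6Q + 28 is linear with a = 6, b = 28.
E(V) = a·E(Q) + b = 6·(-2) + 28 = 16.
variance of V = a²·variance of Q = 6²·144 = 5184 (the additive constant 28 does not affect variance).
sd(Q) = √144 = 12.
sd(V) = |a|·sd(Q) = |6|·12 = 72.

E(V) = 16, variance of V = 5184, sd(V) = 72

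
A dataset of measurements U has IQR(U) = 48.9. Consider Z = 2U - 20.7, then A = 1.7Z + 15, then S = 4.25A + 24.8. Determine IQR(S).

IQR(S) = 706.605

IQR(Z) = |2|·48.9 = 97.8.
IQR(A) = |1.7|·97.8 = 166.26.
IQR(S) = |4.25|·166.26 = 706.605.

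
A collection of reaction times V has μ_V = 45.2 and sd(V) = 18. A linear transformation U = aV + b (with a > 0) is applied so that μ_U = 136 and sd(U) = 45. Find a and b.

a = 2.5, b = 23

sd(U) = a·sd(V) (a > 0), so a = 45/18 = 2.5.
μ_U = a·μ_V + b, so b = 136 − 2.5·45.2 = 23.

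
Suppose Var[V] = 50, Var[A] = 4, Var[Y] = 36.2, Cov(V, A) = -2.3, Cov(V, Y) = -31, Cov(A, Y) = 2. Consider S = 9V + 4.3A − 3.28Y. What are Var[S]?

Var[S] = a²·Var[V] + b²·Var[A] + c²·Var[Y] + 2ab·Cov(V, A) + 2ac·Cov(V, Y) + 2bc·Cov(A, Y), with a = 9, b = 4.3, c = -3.28.
= 4050 + 73.96 + 389.45408 + (-178.02) + 1830.24 + (-56.416)
= 6109.21808.

Var[S] = 6109.21808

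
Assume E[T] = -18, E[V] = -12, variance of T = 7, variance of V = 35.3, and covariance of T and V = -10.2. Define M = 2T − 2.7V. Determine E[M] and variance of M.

E[M] = 2·E[T] + (-2.7)·E[V] = 2·(-18) + (-2.7)·(-12) = -3.6.
variance of M = a²·variance of T + b²·variance of V + 2ab·covariance of T and V with a = 2, b = -2.7.
= 2²·7 + (-2.7)²·35.3 + 2·2·(-2.7)·(-10.2)
= 28 + 257.337 + 110.16 = 395.497.

E[M] = -3.6, variance of M = 395.497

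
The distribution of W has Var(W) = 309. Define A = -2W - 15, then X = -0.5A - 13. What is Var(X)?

Var(A) = (-2)²·309 = 1236.
Var(X) = (-0.5)²·1236 = 309.

Var(X) = 309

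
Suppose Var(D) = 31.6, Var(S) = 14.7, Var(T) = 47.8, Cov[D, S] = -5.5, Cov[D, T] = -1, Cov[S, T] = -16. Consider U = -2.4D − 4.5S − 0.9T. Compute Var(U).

Var(U) = 265.689

Var(U) = a²·Var(D) + b²·Var(S) + c²·Var(T) + 2ab·Cov[D, S] + 2ac·Cov[D, T] + 2bc·Cov[S, T], with a = -2.4, b = -4.5, c = -0.9.
= 182.016 + 297.675 + 38.718 + (-118.8) + (-4.32) + (-129.6)
= 265.689.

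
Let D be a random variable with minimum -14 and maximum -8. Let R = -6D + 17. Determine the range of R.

Range(R) = 36

Range of D = -8 − (-14) = 6.
Range(R) = |a|·Range(D) = |-6|·6 = 36.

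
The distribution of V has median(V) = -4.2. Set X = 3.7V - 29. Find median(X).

median(X) = -44.54

A linear map preserves order up to sign, so median(X) = a·median(V) + b = 3.7·(-4.2) + (-29) = -44.54.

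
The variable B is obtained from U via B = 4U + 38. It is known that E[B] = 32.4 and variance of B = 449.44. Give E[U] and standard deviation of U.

E[U] = -1.4, standard deviation of U = 5.3

From B = 4U + 38: E[B] = a·E[U] + b, so E[U] = (E[B] − b)/a = (32.4 − 38)/4 = -1.4.
standard deviation of B = √449.44 = 21.2.
standard deviation of B = |a|·standard deviation of U, so standard deviation of U = 21.2/|4| = 5.3.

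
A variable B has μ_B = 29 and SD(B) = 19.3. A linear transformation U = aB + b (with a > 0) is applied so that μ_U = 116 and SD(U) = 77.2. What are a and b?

a = 4, b = 0

SD(U) = a·SD(B) (a > 0), so a = 77.2/19.3 = 4.
μ_U = a·μ_B + b, so b = 116 − 4·29 = 0.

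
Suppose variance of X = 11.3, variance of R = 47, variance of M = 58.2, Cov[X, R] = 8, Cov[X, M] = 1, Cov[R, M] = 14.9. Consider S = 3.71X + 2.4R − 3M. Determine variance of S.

variance of S = a²·variance of X + b²·variance of R + c²·variance of M + 2ab·Cov[X, R] + 2ac·Cov[X, M] + 2bc·Cov[R, M], with a = 3.71, b = 2.4, c = -3.
= 155.53433 + 270.72 + 523.8 + 142.464 + (-22.26) + (-214.56)
= 855.69833.

variance of S = 855.69833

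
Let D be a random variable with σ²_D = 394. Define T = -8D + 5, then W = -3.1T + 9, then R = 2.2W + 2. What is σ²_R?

σ²_T = (-8)²·394 = 25216.
σ²_W = (-3.1)²·25216 = 242325.76.
σ²_R = 2.2²·242325.76 = 1172856.6784.

σ²_R = 1172856.6784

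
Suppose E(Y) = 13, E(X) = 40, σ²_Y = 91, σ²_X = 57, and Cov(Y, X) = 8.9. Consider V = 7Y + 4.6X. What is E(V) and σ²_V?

E(V) = 275, σ²_V = 6238.28

E(V) = 7·E(Y) + 4.6·E(X) = 7·13 + 4.6·40 = 275.
σ²_V = a²·σ²_Y + b²·σ²_X + 2ab·Cov(Y, X) with a = 7, b = 4.6.
= 7²·91 + 4.6²·57 + 2·7·4.6·8.9
= 4459 + 1206.12 + 573.16 = 6238.28.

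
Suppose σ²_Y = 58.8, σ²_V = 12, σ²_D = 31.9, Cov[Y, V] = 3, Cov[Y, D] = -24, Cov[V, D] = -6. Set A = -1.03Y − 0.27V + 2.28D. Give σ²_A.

σ²_A = 350.86368

σ²_A = a²·σ²_Y + b²·σ²_V + c²·σ²_D + 2ab·Cov[Y, V] + 2ac·Cov[Y, D] + 2bc·Cov[V, D], with a = -1.03, b = -0.27, c = 2.28.
= 62.38092 + 0.8748 + 165.82896 + 1.6686 + 112.7232 + 7.3872
= 350.86368.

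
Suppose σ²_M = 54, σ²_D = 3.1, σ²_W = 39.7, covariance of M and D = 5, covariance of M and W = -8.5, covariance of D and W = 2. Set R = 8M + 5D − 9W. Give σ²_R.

σ²_R = a²·σ²_M + b²·σ²_D + c²·σ²_W + 2ab·covariance of M and D + 2ac·covariance of M and W + 2bc·covariance of D and W, with a = 8, b = 5, c = -9.
= 3456 + 77.5 + 3215.7 + 400 + 1224 + (-180)
= 8193.2.

σ²_R = 8193.2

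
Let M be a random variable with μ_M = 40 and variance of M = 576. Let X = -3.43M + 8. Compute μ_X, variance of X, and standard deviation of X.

μ_X = -129.2, variance of X = 6776.5824, standard deviation of X = 82.32

X = -3.43M + 8 is linear with a = -3.43, b = 8.
μ_X = a·μ_M + b = (-3.43)·40 + 8 = -129.2.
variance of X = a²·variance of M = (-3.43)²·576 = 6776.5824 (the additive constant 8 does not affect variance).
standard deviation of M = √576 = 24.
standard deviation of X = |a|·standard deviation of M = |-3.43|·24 = 82.32.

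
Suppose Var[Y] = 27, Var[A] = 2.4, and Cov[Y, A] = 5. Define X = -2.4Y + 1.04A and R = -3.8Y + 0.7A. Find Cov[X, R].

Cov[X, R] = 219.8272

By bilinearity, Cov[X, R] = ac·Var[Y] + bd·Var[A] + (ad+bc)·Cov[Y, A], with a=-2.4, b=1.04, c=-3.8, d=0.7.
ac·Var[Y] = (-2.4)·(-3.8)·27 = 246.24
bd·Var[A] = 1.04·0.7·2.4 = 1.7472
(ad+bc)·Cov[Y, A] = (-5.632)·5 = -28.16
Cov[X, R] = 246.24 + 1.7472 + (-28.16) = 219.8272.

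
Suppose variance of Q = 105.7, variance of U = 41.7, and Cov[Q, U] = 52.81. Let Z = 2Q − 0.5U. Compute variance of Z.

variance of Z = a²·variance of Q + b²·variance of U + 2ab·Cov[Q, U] with a = 2, b = -0.5.
= 2²·105.7 + (-0.5)²·41.7 + 2·2·(-0.5)·52.81
= 422.8 + 10.425 + (-105.62) = 327.605.

variance of Z = 327.605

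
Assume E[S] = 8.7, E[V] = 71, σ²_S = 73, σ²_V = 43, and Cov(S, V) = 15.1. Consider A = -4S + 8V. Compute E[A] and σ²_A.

E[A] = 533.2, σ²_A = 2953.6

E[A] = (-4)·E[S] + 8·E[V] = (-4)·8.7 + 8·71 = 533.2.
σ²_A = a²·σ²_S + b²·σ²_V + 2ab·Cov(S, V) with a = -4, b = 8.
= (-4)²·73 + 8²·43 + 2·(-4)·8·15.1
= 1168 + 2752 + (-966.4) = 2953.6.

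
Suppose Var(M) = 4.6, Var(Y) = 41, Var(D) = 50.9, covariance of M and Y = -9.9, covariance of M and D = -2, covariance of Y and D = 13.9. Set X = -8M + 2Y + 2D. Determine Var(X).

Var(X) = a²·Var(M) + b²·Var(Y) + c²·Var(D) + 2ab·covariance of M and Y + 2ac·covariance of M and D + 2bc·covariance of Y and D, with a = -8, b = 2, c = 2.
= 294.4 + 164 + 203.6 + 316.8 + 64 + 111.2
= 1154.

Var(X) = 1154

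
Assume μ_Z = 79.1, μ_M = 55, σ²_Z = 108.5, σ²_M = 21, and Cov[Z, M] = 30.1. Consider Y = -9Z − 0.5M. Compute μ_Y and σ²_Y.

μ_Y = -739.4, σ²_Y = 9064.65

μ_Y = (-9)·μ_Z + (-0.5)·μ_M = (-9)·79.1 + (-0.5)·55 = -739.4.
σ²_Y = a²·σ²_Z + b²·σ²_M + 2ab·Cov[Z, M] with a = -9, b = -0.5.
= (-9)²·108.5 + (-0.5)²·21 + 2·(-9)·(-0.5)·30.1
= 8788.5 + 5.25 + 270.9 = 9064.65.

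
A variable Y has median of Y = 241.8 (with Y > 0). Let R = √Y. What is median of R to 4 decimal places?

√Y is monotone on this domain, so median of R = √(241.8) ≈ 15.5499.

median of R = 15.5499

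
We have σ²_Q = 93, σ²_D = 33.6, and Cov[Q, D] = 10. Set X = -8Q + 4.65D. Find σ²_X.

σ²_X = 5934.516

σ²_X = a²·σ²_Q + b²·σ²_D + 2ab·Cov[Q, D] with a = -8, b = 4.65.
= (-8)²·93 + 4.65²·33.6 + 2·(-8)·4.65·10
= 5952 + 726.516 + (-744) = 5934.516.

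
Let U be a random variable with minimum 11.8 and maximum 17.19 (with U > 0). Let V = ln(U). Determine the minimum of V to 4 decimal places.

ln(U) is increasing on this domain, so min(V) comes from min(U) = 11.8: min(V) = ln(11.8) ≈ 2.4681.

min(V) = 2.4681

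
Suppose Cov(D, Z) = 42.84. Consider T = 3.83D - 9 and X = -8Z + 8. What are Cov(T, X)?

Cov(T, X) = a·c·Cov(D, Z) = 3.83·(-8)·42.84 = -1312.6176. Additive constants drop out.

Cov(T, X) = -1312.6176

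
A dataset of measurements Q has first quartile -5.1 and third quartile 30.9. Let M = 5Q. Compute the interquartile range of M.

IQR of Q = Q3 − Q1 = 30.9 − (-5.1) = 36.
Under M = aQ + b, IQR(M) = |a|·IQR(Q) = |5|·36 = 180 (shifts cancel; spread scales by |a|).

IQR(M) = 180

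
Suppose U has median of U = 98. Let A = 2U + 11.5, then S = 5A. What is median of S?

median of S = 1037.5

median of A = 2·98 + 11.5 = 207.5.
median of S = 5·207.5 = 1037.5.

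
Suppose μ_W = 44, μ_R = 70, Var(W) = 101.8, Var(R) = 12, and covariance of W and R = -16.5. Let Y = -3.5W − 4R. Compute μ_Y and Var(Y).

μ_Y = (-3.5)·μ_W + (-4)·μ_R = (-3.5)·44 + (-4)·70 = -434.
Var(Y) = a²·Var(W) + b²·Var(R) + 2ab·covariance of W and R with a = -3.5, b = -4.
= (-3.5)²·101.8 + (-4)²·12 + 2·(-3.5)·(-4)·(-16.5)
= 1247.05 + 192 + (-462) = 977.05.

μ_Y = -434, Var(Y) = 977.05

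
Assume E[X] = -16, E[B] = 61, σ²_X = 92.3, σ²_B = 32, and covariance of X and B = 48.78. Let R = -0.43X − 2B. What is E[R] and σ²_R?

E[R] = -115.12, σ²_R = 228.96787

E[R] = (-0.43)·E[X] + (-2)·E[B] = (-0.43)·(-16) + (-2)·61 = -115.12.
σ²_R = a²·σ²_X + b²·σ²_B + 2ab·covariance of X and B with a = -0.43, b = -2.
= (-0.43)²·92.3 + (-2)²·32 + 2·(-0.43)·(-2)·48.78
= 17.06627 + 128 + 83.9016 = 228.96787.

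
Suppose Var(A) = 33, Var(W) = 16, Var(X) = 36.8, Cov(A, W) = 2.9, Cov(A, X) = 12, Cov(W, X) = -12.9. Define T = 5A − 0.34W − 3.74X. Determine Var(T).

Var(T) = 850.126

Var(T) = a²·Var(A) + b²·Var(W) + c²·Var(X) + 2ab·Cov(A, W) + 2ac·Cov(A, X) + 2bc·Cov(W, X), with a = 5, b = -0.34, c = -3.74.
= 825 + 1.8496 + 514.74368 + (-9.86) + (-448.8) + (-32.80728)
= 850.126.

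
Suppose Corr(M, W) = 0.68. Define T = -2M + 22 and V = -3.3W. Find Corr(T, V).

Corr(T, V) = 0.68

Linear rescalings preserve correlation up to sign; here the slopes -2 and -3.3 have the same sign, so Corr(T, V) = Corr(M, W) = 0.68.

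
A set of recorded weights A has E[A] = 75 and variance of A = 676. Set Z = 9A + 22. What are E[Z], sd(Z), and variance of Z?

Z = 9A + 22 is linear with a = 9, b = 22.
E[Z] = a·E[A] + b = 9·75 + 22 = 697.
sd(A) = √676 = 26.
sd(Z) = |a|·sd(A) = |9|·26 = 234.
variance of Z = a²·variance of A = 9²·676 = 54756 (the additive constant 22 does not affect variance).

E[Z] = 697, sd(Z) = 234, variance of Z = 54756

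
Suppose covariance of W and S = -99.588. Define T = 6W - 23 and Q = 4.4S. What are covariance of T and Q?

covariance of T and Q = a·c·covariance of W and S = 6·4.4·(-99.588) = -2629.1232. Additive constants drop out.

covariance of T and Q = -2629.1232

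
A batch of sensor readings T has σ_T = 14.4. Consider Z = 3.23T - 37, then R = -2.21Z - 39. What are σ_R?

σ_Z = |3.23|·14.4 = 46.512.
σ_R = |-2.21|·46.512 = 102.79152.

σ_R = 102.79152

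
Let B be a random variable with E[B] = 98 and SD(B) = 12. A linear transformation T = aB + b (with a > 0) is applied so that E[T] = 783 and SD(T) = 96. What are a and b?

SD(T) = a·SD(B) (a > 0), so a = 96/12 = 8.
E[T] = a·E[B] + b, so b = 783 − 8·98 = -1.

a = 8, b = -1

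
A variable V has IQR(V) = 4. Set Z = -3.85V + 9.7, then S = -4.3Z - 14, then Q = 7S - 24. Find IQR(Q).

IQR(Z) = |-3.85|·4 = 15.4.
IQR(S) = |-4.3|·15.4 = 66.22.
IQR(Q) = |7|·66.22 = 463.54.

IQR(Q) = 463.54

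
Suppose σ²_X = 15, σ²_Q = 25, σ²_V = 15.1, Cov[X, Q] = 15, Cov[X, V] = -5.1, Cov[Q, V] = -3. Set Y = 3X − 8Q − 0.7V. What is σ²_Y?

σ²_Y = 1010.219

σ²_Y = a²·σ²_X + b²·σ²_Q + c²·σ²_V + 2ab·Cov[X, Q] + 2ac·Cov[X, V] + 2bc·Cov[Q, V], with a = 3, b = -8, c = -0.7.
= 135 + 1600 + 7.399 + (-720) + 21.42 + (-33.6)
= 1010.219.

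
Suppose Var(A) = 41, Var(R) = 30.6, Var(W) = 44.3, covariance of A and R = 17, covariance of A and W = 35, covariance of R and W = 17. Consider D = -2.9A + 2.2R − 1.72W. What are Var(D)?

Var(D) = 627.55512

Var(D) = a²·Var(A) + b²·Var(R) + c²·Var(W) + 2ab·covariance of A and R + 2ac·covariance of A and W + 2bc·covariance of R and W, with a = -2.9, b = 2.2, c = -1.72.
= 344.81 + 148.104 + 131.05712 + (-216.92) + 349.16 + (-128.656)
= 627.55512.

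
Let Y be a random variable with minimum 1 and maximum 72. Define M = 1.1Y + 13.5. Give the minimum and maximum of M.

min(M) = 14.6, max(M) = 92.7

a = 1.1 > 0, so min(M) = a·min(Y)+b = 1.1·1 + 13.5 = 14.6 and max(M) = 1.1·72 + 13.5 = 92.7.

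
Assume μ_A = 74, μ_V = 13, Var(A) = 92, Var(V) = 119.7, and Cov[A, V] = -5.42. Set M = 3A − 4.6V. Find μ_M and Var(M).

μ_M = 3·μ_A + (-4.6)·μ_V = 3·74 + (-4.6)·13 = 162.2.
Var(M) = a²·Var(A) + b²·Var(V) + 2ab·Cov[A, V] with a = 3, b = -4.6.
= 3²·92 + (-4.6)²·119.7 + 2·3·(-4.6)·(-5.42)
= 828 + 2532.852 + 149.592 = 3510.444.

μ_M = 162.2, Var(M) = 3510.444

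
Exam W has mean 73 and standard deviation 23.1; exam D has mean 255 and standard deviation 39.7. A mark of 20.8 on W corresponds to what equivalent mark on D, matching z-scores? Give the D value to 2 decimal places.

z = (20.8 − 73)/23.1 ≈ -2.2597.
D = 255 + z·39.7 = 255 + (20.8 − 73)·39.7/23.1 ≈ 165.29.

D = 165.29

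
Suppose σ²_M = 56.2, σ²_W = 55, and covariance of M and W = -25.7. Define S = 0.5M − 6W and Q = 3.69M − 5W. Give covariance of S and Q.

By bilinearity, covariance of S and Q = ac·σ²_M + bd·σ²_W + (ad+bc)·covariance of M and W, with a=0.5, b=-6, c=3.69, d=-5.
ac·σ²_M = 0.5·3.69·56.2 = 103.689
bd·σ²_W = (-6)·(-5)·55 = 1650
(ad+bc)·covariance of M and W = (-24.64)·(-25.7) = 633.248
covariance of S and Q = 103.689 + 1650 + 633.248 = 2386.937.

covariance of S and Q = 2386.937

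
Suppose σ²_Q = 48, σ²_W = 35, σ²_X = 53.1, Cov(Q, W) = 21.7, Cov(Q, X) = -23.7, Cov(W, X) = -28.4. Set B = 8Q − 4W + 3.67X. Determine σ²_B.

σ²_B = a²·σ²_Q + b²·σ²_W + c²·σ²_X + 2ab·Cov(Q, W) + 2ac·Cov(Q, X) + 2bc·Cov(W, X), with a = 8, b = -4, c = 3.67.
= 3072 + 560 + 715.19859 + (-1388.8) + (-1391.664) + 833.824
= 2400.55859.

σ²_B = 2400.55859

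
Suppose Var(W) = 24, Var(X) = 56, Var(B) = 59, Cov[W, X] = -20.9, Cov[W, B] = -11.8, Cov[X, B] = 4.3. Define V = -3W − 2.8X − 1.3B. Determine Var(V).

Var(V) = a²·Var(W) + b²·Var(X) + c²·Var(B) + 2ab·Cov[W, X] + 2ac·Cov[W, B] + 2bc·Cov[X, B], with a = -3, b = -2.8, c = -1.3.
= 216 + 439.04 + 99.71 + (-351.12) + (-92.04) + 31.304
= 342.894.

Var(V) = 342.894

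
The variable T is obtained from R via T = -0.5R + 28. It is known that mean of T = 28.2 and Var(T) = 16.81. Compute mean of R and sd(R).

mean of R = -0.4, sd(R) = 8.2

From T = -0.5R + 28: mean of T = a·mean of R + b, so mean of R = (mean of T − b)/a = (28.2 − 28)/(-0.5) = -0.4.
sd(T) = √16.81 = 4.1.
sd(T) = |a|·sd(R), so sd(R) = 4.1/|-0.5| = 8.2.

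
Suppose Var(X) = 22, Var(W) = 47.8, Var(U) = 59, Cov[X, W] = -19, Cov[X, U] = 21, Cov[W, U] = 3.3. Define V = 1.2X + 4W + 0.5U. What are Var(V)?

Var(V) = a²·Var(X) + b²·Var(W) + c²·Var(U) + 2ab·Cov[X, W] + 2ac·Cov[X, U] + 2bc·Cov[W, U], with a = 1.2, b = 4, c = 0.5.
= 31.68 + 764.8 + 14.75 + (-182.4) + 25.2 + 13.2
= 667.23.

Var(V) = 667.23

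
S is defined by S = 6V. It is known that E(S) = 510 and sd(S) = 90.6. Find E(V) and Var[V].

E(V) = 85, Var[V] = 228.01

From S = 6V: E(S) = a·E(V) + b, so E(V) = (E(S) − b)/a = (510 − 0)/6 = 85.
Var[S] = 90.6² = 8208.36.
Var[S] = a²·Var[V], so Var[V] = 8208.36/6² = 228.01.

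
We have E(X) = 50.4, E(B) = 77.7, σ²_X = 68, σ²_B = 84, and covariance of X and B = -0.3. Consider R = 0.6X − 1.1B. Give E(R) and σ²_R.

E(R) = -55.23, σ²_R = 126.516

E(R) = 0.6·E(X) + (-1.1)·E(B) = 0.6·50.4 + (-1.1)·77.7 = -55.23.
σ²_R = a²·σ²_X + b²·σ²_B + 2ab·covariance of X and B with a = 0.6, b = -1.1.
= 0.6²·68 + (-1.1)²·84 + 2·0.6·(-1.1)·(-0.3)
= 24.48 + 101.64 + 0.396 = 126.516.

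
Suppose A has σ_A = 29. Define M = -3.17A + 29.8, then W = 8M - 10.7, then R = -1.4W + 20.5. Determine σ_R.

σ_R = 1029.616

σ_M = |-3.17|·29 = 91.93.
σ_W = |8|·91.93 = 735.44.
σ_R = |-1.4|·735.44 = 1029.616.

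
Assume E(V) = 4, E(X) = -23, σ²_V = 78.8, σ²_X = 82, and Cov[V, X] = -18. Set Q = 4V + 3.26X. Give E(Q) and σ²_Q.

E(Q) = -58.98, σ²_Q = 1662.8232

E(Q) = 4·E(V) + 3.26·E(X) = 4·4 + 3.26·(-23) = -58.98.
σ²_Q = a²·σ²_V + b²·σ²_X + 2ab·Cov[V, X] with a = 4, b = 3.26.
= 4²·78.8 + 3.26²·82 + 2·4·3.26·(-18)
= 1260.8 + 871.4632 + (-469.44) = 1662.8232.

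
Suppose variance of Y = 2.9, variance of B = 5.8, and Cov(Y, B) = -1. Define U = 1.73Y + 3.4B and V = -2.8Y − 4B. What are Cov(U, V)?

Cov(U, V) = -76.4876

By bilinearity, Cov(U, V) = ac·variance of Y + bd·variance of B + (ad+bc)·Cov(Y, B), with a=1.73, b=3.4, c=-2.8, d=-4.
ac·variance of Y = 1.73·(-2.8)·2.9 = -14.0476
bd·variance of B = 3.4·(-4)·5.8 = -78.88
(ad+bc)·Cov(Y, B) = (-16.44)·(-1) = 16.44
Cov(U, V) = -14.0476 + (-78.88) + 16.44 = -76.4876.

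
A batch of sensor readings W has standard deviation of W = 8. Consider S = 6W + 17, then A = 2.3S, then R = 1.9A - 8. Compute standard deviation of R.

standard deviation of S = |6|·8 = 48.
standard deviation of A = |2.3|·48 = 110.4.
standard deviation of R = |1.9|·110.4 = 209.76.

standard deviation of R = 209.76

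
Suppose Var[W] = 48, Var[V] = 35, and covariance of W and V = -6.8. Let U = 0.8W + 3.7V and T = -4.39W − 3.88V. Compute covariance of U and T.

covariance of U and T = -539.4764

By bilinearity, covariance of U and T = ac·Var[W] + bd·Var[V] + (ad+bc)·covariance of W and V, with a=0.8, b=3.7, c=-4.39, d=-3.88.
ac·Var[W] = 0.8·(-4.39)·48 = -168.576
bd·Var[V] = 3.7·(-3.88)·35 = -502.46
(ad+bc)·covariance of W and V = (-19.347)·(-6.8) = 131.5596
covariance of U and T = -168.576 + (-502.46) + 131.5596 = -539.4764.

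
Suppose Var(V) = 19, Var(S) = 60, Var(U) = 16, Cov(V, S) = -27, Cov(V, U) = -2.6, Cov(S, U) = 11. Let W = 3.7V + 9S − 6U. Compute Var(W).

Var(W) = a²·Var(V) + b²·Var(S) + c²·Var(U) + 2ab·Cov(V, S) + 2ac·Cov(V, U) + 2bc·Cov(S, U), with a = 3.7, b = 9, c = -6.
= 260.11 + 4860 + 576 + (-1798.2) + 115.44 + (-1188)
= 2825.35.

Var(W) = 2825.35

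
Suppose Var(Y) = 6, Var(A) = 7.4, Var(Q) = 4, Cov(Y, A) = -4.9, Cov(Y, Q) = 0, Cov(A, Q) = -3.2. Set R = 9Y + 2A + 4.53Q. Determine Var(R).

Var(R) = a²·Var(Y) + b²·Var(A) + c²·Var(Q) + 2ab·Cov(Y, A) + 2ac·Cov(Y, Q) + 2bc·Cov(A, Q), with a = 9, b = 2, c = 4.53.
= 486 + 29.6 + 82.0836 + (-176.4) + 0 + (-57.984)
= 363.2996.

Var(R) = 363.2996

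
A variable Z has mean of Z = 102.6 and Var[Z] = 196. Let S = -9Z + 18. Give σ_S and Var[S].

S = -9Z + 18 is linear with a = -9, b = 18.
σ_Z = √196 = 14.
σ_S = |a|·σ_Z = |-9|·14 = 126.
Var[S] = a²·Var[Z] = (-9)²·196 = 15876 (the additive constant 18 does not affect variance).

σ_S = 126, Var[S] = 15876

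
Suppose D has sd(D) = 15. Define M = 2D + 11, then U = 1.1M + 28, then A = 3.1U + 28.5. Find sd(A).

sd(A) = 102.3

sd(M) = |2|·15 = 30.
sd(U) = |1.1|·30 = 33.
sd(A) = |3.1|·33 = 102.3.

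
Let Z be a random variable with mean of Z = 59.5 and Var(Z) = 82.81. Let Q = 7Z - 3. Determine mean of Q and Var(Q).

Q = 7Z - 3 is linear with a = 7, b = -3.
mean of Q = a·mean of Z + b = 7·59.5 + (-3) = 413.5.
Var(Q) = a²·Var(Z) = 7²·82.81 = 4057.69 (the additive constant -3 does not affect variance).

mean of Q = 413.5, Var(Q) = 4057.69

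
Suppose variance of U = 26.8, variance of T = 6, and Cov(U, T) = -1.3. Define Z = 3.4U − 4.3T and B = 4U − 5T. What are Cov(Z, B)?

By bilinearity, Cov(Z, B) = ac·variance of U + bd·variance of T + (ad+bc)·Cov(U, T), with a=3.4, b=-4.3, c=4, d=-5.
ac·variance of U = 3.4·4·26.8 = 364.48
bd·variance of T = (-4.3)·(-5)·6 = 129
(ad+bc)·Cov(U, T) = (-34.2)·(-1.3) = 44.46
Cov(Z, B) = 364.48 + 129 + 44.46 = 537.94.

Cov(Z, B) = 537.94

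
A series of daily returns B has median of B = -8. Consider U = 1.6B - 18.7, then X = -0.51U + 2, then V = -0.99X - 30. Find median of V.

median of U = 1.6·(-8) + (-18.7) = -31.5.
median of X = (-0.51)·(-31.5) + 2 = 18.065.
median of V = (-0.99)·18.065 + (-30) = -47.88435.

median of V = -47.88435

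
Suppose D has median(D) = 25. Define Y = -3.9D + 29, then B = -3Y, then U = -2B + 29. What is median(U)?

median(Y) = (-3.9)·25 + 29 = -68.5.
median(B) = (-3)·(-68.5) = 205.5.
median(U) = (-2)·205.5 + 29 = -382.

median(U) = -382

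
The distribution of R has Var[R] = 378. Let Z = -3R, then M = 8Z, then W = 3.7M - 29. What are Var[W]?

Var[Z] = (-3)²·378 = 3402.
Var[M] = 8²·3402 = 217728.
Var[W] = 3.7²·217728 = 2980696.32.

Var[W] = 2980696.32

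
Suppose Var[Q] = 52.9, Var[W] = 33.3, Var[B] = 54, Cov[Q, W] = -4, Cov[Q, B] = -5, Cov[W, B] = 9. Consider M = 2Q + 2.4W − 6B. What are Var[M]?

Var[M] = a²·Var[Q] + b²·Var[W] + c²·Var[B] + 2ab·Cov[Q, W] + 2ac·Cov[Q, B] + 2bc·Cov[W, B], with a = 2, b = 2.4, c = -6.
= 211.6 + 191.808 + 1944 + (-38.4) + 120 + (-259.2)
= 2169.808.

Var[M] = 2169.808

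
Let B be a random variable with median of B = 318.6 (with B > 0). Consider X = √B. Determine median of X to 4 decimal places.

median of X = 17.8494

√B is monotone on this domain, so median of X = √(318.6) ≈ 17.8494.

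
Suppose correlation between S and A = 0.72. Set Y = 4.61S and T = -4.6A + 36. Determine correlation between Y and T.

Linear rescalings preserve |correlation|; the slopes 4.61 and -4.6 have opposite signs, so the correlation flips sign: correlation between Y and T = −correlation between S and A = -0.72.

correlation between Y and T = -0.72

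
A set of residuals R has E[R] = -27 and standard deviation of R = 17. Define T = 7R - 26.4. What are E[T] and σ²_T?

T = 7R - 26.4 is linear with a = 7, b = -26.4.
E[T] = a·E[R] + b = 7·(-27) + (-26.4) = -215.4.
σ²_R = 17² = 289.
σ²_T = a²·σ²_R = 7²·289 = 14161 (the additive constant -26.4 does not affect variance).

E[T] = -215.4, σ²_T = 14161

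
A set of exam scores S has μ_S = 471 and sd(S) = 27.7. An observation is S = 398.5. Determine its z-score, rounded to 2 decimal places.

z = (S − μ_S) / sd(S) = (398.5 − 471) / 27.7 ≈ -2.62.

z = -2.62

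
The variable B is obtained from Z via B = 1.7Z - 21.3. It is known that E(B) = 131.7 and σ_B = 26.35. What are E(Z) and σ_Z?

From B = 1.7Z - 21.3: E(B) = a·E(Z) + b, so E(Z) = (E(B) − b)/a = (131.7 − (-21.3))/1.7 = 90.
σ_B = |a|·σ_Z, so σ_Z = 26.35/|1.7| = 15.5.

E(Z) = 90, σ_Z = 15.5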